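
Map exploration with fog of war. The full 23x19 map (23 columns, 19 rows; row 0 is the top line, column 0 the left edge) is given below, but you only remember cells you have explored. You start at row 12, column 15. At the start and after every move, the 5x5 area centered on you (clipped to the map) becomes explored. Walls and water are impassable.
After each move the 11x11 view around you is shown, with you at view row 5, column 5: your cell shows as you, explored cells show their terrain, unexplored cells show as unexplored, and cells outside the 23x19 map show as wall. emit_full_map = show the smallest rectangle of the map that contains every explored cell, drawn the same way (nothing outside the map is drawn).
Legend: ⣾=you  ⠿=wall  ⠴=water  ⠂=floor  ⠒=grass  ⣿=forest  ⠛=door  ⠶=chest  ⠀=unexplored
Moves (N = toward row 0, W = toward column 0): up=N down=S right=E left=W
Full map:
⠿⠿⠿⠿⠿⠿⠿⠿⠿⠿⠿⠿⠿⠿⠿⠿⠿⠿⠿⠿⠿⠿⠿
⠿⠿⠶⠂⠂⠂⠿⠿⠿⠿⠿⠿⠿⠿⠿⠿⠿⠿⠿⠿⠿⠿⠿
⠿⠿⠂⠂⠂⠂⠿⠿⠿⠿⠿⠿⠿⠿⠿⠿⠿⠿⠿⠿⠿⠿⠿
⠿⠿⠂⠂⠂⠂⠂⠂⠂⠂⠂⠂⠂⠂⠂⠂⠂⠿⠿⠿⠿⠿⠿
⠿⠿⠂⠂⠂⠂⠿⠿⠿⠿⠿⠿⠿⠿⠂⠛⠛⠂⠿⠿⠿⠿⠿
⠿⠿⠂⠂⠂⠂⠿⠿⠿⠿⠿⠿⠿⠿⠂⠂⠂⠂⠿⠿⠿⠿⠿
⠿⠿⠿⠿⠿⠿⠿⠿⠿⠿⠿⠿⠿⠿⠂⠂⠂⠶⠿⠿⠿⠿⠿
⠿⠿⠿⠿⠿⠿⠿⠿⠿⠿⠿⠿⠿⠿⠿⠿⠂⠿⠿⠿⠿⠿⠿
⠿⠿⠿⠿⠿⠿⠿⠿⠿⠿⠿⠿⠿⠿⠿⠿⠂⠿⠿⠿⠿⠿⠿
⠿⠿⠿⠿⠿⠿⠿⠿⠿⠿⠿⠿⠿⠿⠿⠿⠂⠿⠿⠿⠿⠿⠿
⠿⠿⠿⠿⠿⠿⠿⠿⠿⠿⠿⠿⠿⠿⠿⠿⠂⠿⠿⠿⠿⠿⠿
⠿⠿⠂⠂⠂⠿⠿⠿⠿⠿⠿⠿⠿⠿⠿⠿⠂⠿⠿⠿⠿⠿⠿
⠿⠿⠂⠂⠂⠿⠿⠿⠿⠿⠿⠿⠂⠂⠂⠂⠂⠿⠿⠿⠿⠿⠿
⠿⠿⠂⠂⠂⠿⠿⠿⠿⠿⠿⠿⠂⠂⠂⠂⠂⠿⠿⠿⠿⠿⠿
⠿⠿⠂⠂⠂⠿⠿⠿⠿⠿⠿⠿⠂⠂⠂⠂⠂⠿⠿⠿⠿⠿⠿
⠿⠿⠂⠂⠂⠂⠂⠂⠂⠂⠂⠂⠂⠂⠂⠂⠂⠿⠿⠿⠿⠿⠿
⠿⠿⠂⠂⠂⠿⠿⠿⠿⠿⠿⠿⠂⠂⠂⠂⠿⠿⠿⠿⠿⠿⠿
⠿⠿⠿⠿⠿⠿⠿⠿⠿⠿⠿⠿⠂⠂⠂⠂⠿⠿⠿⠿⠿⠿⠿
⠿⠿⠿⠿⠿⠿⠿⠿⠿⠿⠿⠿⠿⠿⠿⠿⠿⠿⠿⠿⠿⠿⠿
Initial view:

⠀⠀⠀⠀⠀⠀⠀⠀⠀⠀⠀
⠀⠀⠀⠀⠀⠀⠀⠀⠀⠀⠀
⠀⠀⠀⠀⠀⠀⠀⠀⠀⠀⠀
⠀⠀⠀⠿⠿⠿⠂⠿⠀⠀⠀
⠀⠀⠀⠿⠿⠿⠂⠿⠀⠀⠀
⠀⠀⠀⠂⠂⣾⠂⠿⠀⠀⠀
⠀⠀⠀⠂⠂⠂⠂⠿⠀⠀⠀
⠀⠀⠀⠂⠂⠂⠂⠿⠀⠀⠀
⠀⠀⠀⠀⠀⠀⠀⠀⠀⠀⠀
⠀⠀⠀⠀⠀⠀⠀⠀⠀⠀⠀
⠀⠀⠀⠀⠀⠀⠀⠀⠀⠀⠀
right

⠀⠀⠀⠀⠀⠀⠀⠀⠀⠀⠀
⠀⠀⠀⠀⠀⠀⠀⠀⠀⠀⠀
⠀⠀⠀⠀⠀⠀⠀⠀⠀⠀⠀
⠀⠀⠿⠿⠿⠂⠿⠿⠀⠀⠀
⠀⠀⠿⠿⠿⠂⠿⠿⠀⠀⠀
⠀⠀⠂⠂⠂⣾⠿⠿⠀⠀⠀
⠀⠀⠂⠂⠂⠂⠿⠿⠀⠀⠀
⠀⠀⠂⠂⠂⠂⠿⠿⠀⠀⠀
⠀⠀⠀⠀⠀⠀⠀⠀⠀⠀⠀
⠀⠀⠀⠀⠀⠀⠀⠀⠀⠀⠀
⠀⠀⠀⠀⠀⠀⠀⠀⠀⠀⠀

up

⠀⠀⠀⠀⠀⠀⠀⠀⠀⠀⠀
⠀⠀⠀⠀⠀⠀⠀⠀⠀⠀⠀
⠀⠀⠀⠀⠀⠀⠀⠀⠀⠀⠀
⠀⠀⠀⠿⠿⠂⠿⠿⠀⠀⠀
⠀⠀⠿⠿⠿⠂⠿⠿⠀⠀⠀
⠀⠀⠿⠿⠿⣾⠿⠿⠀⠀⠀
⠀⠀⠂⠂⠂⠂⠿⠿⠀⠀⠀
⠀⠀⠂⠂⠂⠂⠿⠿⠀⠀⠀
⠀⠀⠂⠂⠂⠂⠿⠿⠀⠀⠀
⠀⠀⠀⠀⠀⠀⠀⠀⠀⠀⠀
⠀⠀⠀⠀⠀⠀⠀⠀⠀⠀⠀

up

⠀⠀⠀⠀⠀⠀⠀⠀⠀⠀⠀
⠀⠀⠀⠀⠀⠀⠀⠀⠀⠀⠀
⠀⠀⠀⠀⠀⠀⠀⠀⠀⠀⠀
⠀⠀⠀⠿⠿⠂⠿⠿⠀⠀⠀
⠀⠀⠀⠿⠿⠂⠿⠿⠀⠀⠀
⠀⠀⠿⠿⠿⣾⠿⠿⠀⠀⠀
⠀⠀⠿⠿⠿⠂⠿⠿⠀⠀⠀
⠀⠀⠂⠂⠂⠂⠿⠿⠀⠀⠀
⠀⠀⠂⠂⠂⠂⠿⠿⠀⠀⠀
⠀⠀⠂⠂⠂⠂⠿⠿⠀⠀⠀
⠀⠀⠀⠀⠀⠀⠀⠀⠀⠀⠀

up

⠀⠀⠀⠀⠀⠀⠀⠀⠀⠀⠀
⠀⠀⠀⠀⠀⠀⠀⠀⠀⠀⠀
⠀⠀⠀⠀⠀⠀⠀⠀⠀⠀⠀
⠀⠀⠀⠿⠿⠂⠿⠿⠀⠀⠀
⠀⠀⠀⠿⠿⠂⠿⠿⠀⠀⠀
⠀⠀⠀⠿⠿⣾⠿⠿⠀⠀⠀
⠀⠀⠿⠿⠿⠂⠿⠿⠀⠀⠀
⠀⠀⠿⠿⠿⠂⠿⠿⠀⠀⠀
⠀⠀⠂⠂⠂⠂⠿⠿⠀⠀⠀
⠀⠀⠂⠂⠂⠂⠿⠿⠀⠀⠀
⠀⠀⠂⠂⠂⠂⠿⠿⠀⠀⠀

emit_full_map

⠀⠿⠿⠂⠿⠿
⠀⠿⠿⠂⠿⠿
⠀⠿⠿⣾⠿⠿
⠿⠿⠿⠂⠿⠿
⠿⠿⠿⠂⠿⠿
⠂⠂⠂⠂⠿⠿
⠂⠂⠂⠂⠿⠿
⠂⠂⠂⠂⠿⠿

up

⠀⠀⠀⠀⠀⠀⠀⠀⠀⠀⠀
⠀⠀⠀⠀⠀⠀⠀⠀⠀⠀⠀
⠀⠀⠀⠀⠀⠀⠀⠀⠀⠀⠀
⠀⠀⠀⠂⠂⠂⠶⠿⠀⠀⠀
⠀⠀⠀⠿⠿⠂⠿⠿⠀⠀⠀
⠀⠀⠀⠿⠿⣾⠿⠿⠀⠀⠀
⠀⠀⠀⠿⠿⠂⠿⠿⠀⠀⠀
⠀⠀⠿⠿⠿⠂⠿⠿⠀⠀⠀
⠀⠀⠿⠿⠿⠂⠿⠿⠀⠀⠀
⠀⠀⠂⠂⠂⠂⠿⠿⠀⠀⠀
⠀⠀⠂⠂⠂⠂⠿⠿⠀⠀⠀

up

⠀⠀⠀⠀⠀⠀⠀⠀⠀⠀⠀
⠀⠀⠀⠀⠀⠀⠀⠀⠀⠀⠀
⠀⠀⠀⠀⠀⠀⠀⠀⠀⠀⠀
⠀⠀⠀⠂⠂⠂⠂⠿⠀⠀⠀
⠀⠀⠀⠂⠂⠂⠶⠿⠀⠀⠀
⠀⠀⠀⠿⠿⣾⠿⠿⠀⠀⠀
⠀⠀⠀⠿⠿⠂⠿⠿⠀⠀⠀
⠀⠀⠀⠿⠿⠂⠿⠿⠀⠀⠀
⠀⠀⠿⠿⠿⠂⠿⠿⠀⠀⠀
⠀⠀⠿⠿⠿⠂⠿⠿⠀⠀⠀
⠀⠀⠂⠂⠂⠂⠿⠿⠀⠀⠀

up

⠀⠀⠀⠀⠀⠀⠀⠀⠀⠀⠀
⠀⠀⠀⠀⠀⠀⠀⠀⠀⠀⠀
⠀⠀⠀⠀⠀⠀⠀⠀⠀⠀⠀
⠀⠀⠀⠂⠛⠛⠂⠿⠀⠀⠀
⠀⠀⠀⠂⠂⠂⠂⠿⠀⠀⠀
⠀⠀⠀⠂⠂⣾⠶⠿⠀⠀⠀
⠀⠀⠀⠿⠿⠂⠿⠿⠀⠀⠀
⠀⠀⠀⠿⠿⠂⠿⠿⠀⠀⠀
⠀⠀⠀⠿⠿⠂⠿⠿⠀⠀⠀
⠀⠀⠿⠿⠿⠂⠿⠿⠀⠀⠀
⠀⠀⠿⠿⠿⠂⠿⠿⠀⠀⠀

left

⠀⠀⠀⠀⠀⠀⠀⠀⠀⠀⠀
⠀⠀⠀⠀⠀⠀⠀⠀⠀⠀⠀
⠀⠀⠀⠀⠀⠀⠀⠀⠀⠀⠀
⠀⠀⠀⠿⠂⠛⠛⠂⠿⠀⠀
⠀⠀⠀⠿⠂⠂⠂⠂⠿⠀⠀
⠀⠀⠀⠿⠂⣾⠂⠶⠿⠀⠀
⠀⠀⠀⠿⠿⠿⠂⠿⠿⠀⠀
⠀⠀⠀⠿⠿⠿⠂⠿⠿⠀⠀
⠀⠀⠀⠀⠿⠿⠂⠿⠿⠀⠀
⠀⠀⠀⠿⠿⠿⠂⠿⠿⠀⠀
⠀⠀⠀⠿⠿⠿⠂⠿⠿⠀⠀

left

⠀⠀⠀⠀⠀⠀⠀⠀⠀⠀⠀
⠀⠀⠀⠀⠀⠀⠀⠀⠀⠀⠀
⠀⠀⠀⠀⠀⠀⠀⠀⠀⠀⠀
⠀⠀⠀⠿⠿⠂⠛⠛⠂⠿⠀
⠀⠀⠀⠿⠿⠂⠂⠂⠂⠿⠀
⠀⠀⠀⠿⠿⣾⠂⠂⠶⠿⠀
⠀⠀⠀⠿⠿⠿⠿⠂⠿⠿⠀
⠀⠀⠀⠿⠿⠿⠿⠂⠿⠿⠀
⠀⠀⠀⠀⠀⠿⠿⠂⠿⠿⠀
⠀⠀⠀⠀⠿⠿⠿⠂⠿⠿⠀
⠀⠀⠀⠀⠿⠿⠿⠂⠿⠿⠀

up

⠀⠀⠀⠀⠀⠀⠀⠀⠀⠀⠀
⠀⠀⠀⠀⠀⠀⠀⠀⠀⠀⠀
⠀⠀⠀⠀⠀⠀⠀⠀⠀⠀⠀
⠀⠀⠀⠂⠂⠂⠂⠂⠀⠀⠀
⠀⠀⠀⠿⠿⠂⠛⠛⠂⠿⠀
⠀⠀⠀⠿⠿⣾⠂⠂⠂⠿⠀
⠀⠀⠀⠿⠿⠂⠂⠂⠶⠿⠀
⠀⠀⠀⠿⠿⠿⠿⠂⠿⠿⠀
⠀⠀⠀⠿⠿⠿⠿⠂⠿⠿⠀
⠀⠀⠀⠀⠀⠿⠿⠂⠿⠿⠀
⠀⠀⠀⠀⠿⠿⠿⠂⠿⠿⠀

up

⠿⠿⠿⠿⠿⠿⠿⠿⠿⠿⠿
⠀⠀⠀⠀⠀⠀⠀⠀⠀⠀⠀
⠀⠀⠀⠀⠀⠀⠀⠀⠀⠀⠀
⠀⠀⠀⠿⠿⠿⠿⠿⠀⠀⠀
⠀⠀⠀⠂⠂⠂⠂⠂⠀⠀⠀
⠀⠀⠀⠿⠿⣾⠛⠛⠂⠿⠀
⠀⠀⠀⠿⠿⠂⠂⠂⠂⠿⠀
⠀⠀⠀⠿⠿⠂⠂⠂⠶⠿⠀
⠀⠀⠀⠿⠿⠿⠿⠂⠿⠿⠀
⠀⠀⠀⠿⠿⠿⠿⠂⠿⠿⠀
⠀⠀⠀⠀⠀⠿⠿⠂⠿⠿⠀

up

⠿⠿⠿⠿⠿⠿⠿⠿⠿⠿⠿
⠿⠿⠿⠿⠿⠿⠿⠿⠿⠿⠿
⠀⠀⠀⠀⠀⠀⠀⠀⠀⠀⠀
⠀⠀⠀⠿⠿⠿⠿⠿⠀⠀⠀
⠀⠀⠀⠿⠿⠿⠿⠿⠀⠀⠀
⠀⠀⠀⠂⠂⣾⠂⠂⠀⠀⠀
⠀⠀⠀⠿⠿⠂⠛⠛⠂⠿⠀
⠀⠀⠀⠿⠿⠂⠂⠂⠂⠿⠀
⠀⠀⠀⠿⠿⠂⠂⠂⠶⠿⠀
⠀⠀⠀⠿⠿⠿⠿⠂⠿⠿⠀
⠀⠀⠀⠿⠿⠿⠿⠂⠿⠿⠀

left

⠿⠿⠿⠿⠿⠿⠿⠿⠿⠿⠿
⠿⠿⠿⠿⠿⠿⠿⠿⠿⠿⠿
⠀⠀⠀⠀⠀⠀⠀⠀⠀⠀⠀
⠀⠀⠀⠿⠿⠿⠿⠿⠿⠀⠀
⠀⠀⠀⠿⠿⠿⠿⠿⠿⠀⠀
⠀⠀⠀⠂⠂⣾⠂⠂⠂⠀⠀
⠀⠀⠀⠿⠿⠿⠂⠛⠛⠂⠿
⠀⠀⠀⠿⠿⠿⠂⠂⠂⠂⠿
⠀⠀⠀⠀⠿⠿⠂⠂⠂⠶⠿
⠀⠀⠀⠀⠿⠿⠿⠿⠂⠿⠿
⠀⠀⠀⠀⠿⠿⠿⠿⠂⠿⠿

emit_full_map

⠿⠿⠿⠿⠿⠿⠀⠀
⠿⠿⠿⠿⠿⠿⠀⠀
⠂⠂⣾⠂⠂⠂⠀⠀
⠿⠿⠿⠂⠛⠛⠂⠿
⠿⠿⠿⠂⠂⠂⠂⠿
⠀⠿⠿⠂⠂⠂⠶⠿
⠀⠿⠿⠿⠿⠂⠿⠿
⠀⠿⠿⠿⠿⠂⠿⠿
⠀⠀⠀⠿⠿⠂⠿⠿
⠀⠀⠿⠿⠿⠂⠿⠿
⠀⠀⠿⠿⠿⠂⠿⠿
⠀⠀⠂⠂⠂⠂⠿⠿
⠀⠀⠂⠂⠂⠂⠿⠿
⠀⠀⠂⠂⠂⠂⠿⠿

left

⠿⠿⠿⠿⠿⠿⠿⠿⠿⠿⠿
⠿⠿⠿⠿⠿⠿⠿⠿⠿⠿⠿
⠀⠀⠀⠀⠀⠀⠀⠀⠀⠀⠀
⠀⠀⠀⠿⠿⠿⠿⠿⠿⠿⠀
⠀⠀⠀⠿⠿⠿⠿⠿⠿⠿⠀
⠀⠀⠀⠂⠂⣾⠂⠂⠂⠂⠀
⠀⠀⠀⠿⠿⠿⠿⠂⠛⠛⠂
⠀⠀⠀⠿⠿⠿⠿⠂⠂⠂⠂
⠀⠀⠀⠀⠀⠿⠿⠂⠂⠂⠶
⠀⠀⠀⠀⠀⠿⠿⠿⠿⠂⠿
⠀⠀⠀⠀⠀⠿⠿⠿⠿⠂⠿

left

⠿⠿⠿⠿⠿⠿⠿⠿⠿⠿⠿
⠿⠿⠿⠿⠿⠿⠿⠿⠿⠿⠿
⠀⠀⠀⠀⠀⠀⠀⠀⠀⠀⠀
⠀⠀⠀⠿⠿⠿⠿⠿⠿⠿⠿
⠀⠀⠀⠿⠿⠿⠿⠿⠿⠿⠿
⠀⠀⠀⠂⠂⣾⠂⠂⠂⠂⠂
⠀⠀⠀⠿⠿⠿⠿⠿⠂⠛⠛
⠀⠀⠀⠿⠿⠿⠿⠿⠂⠂⠂
⠀⠀⠀⠀⠀⠀⠿⠿⠂⠂⠂
⠀⠀⠀⠀⠀⠀⠿⠿⠿⠿⠂
⠀⠀⠀⠀⠀⠀⠿⠿⠿⠿⠂

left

⠿⠿⠿⠿⠿⠿⠿⠿⠿⠿⠿
⠿⠿⠿⠿⠿⠿⠿⠿⠿⠿⠿
⠀⠀⠀⠀⠀⠀⠀⠀⠀⠀⠀
⠀⠀⠀⠿⠿⠿⠿⠿⠿⠿⠿
⠀⠀⠀⠿⠿⠿⠿⠿⠿⠿⠿
⠀⠀⠀⠂⠂⣾⠂⠂⠂⠂⠂
⠀⠀⠀⠿⠿⠿⠿⠿⠿⠂⠛
⠀⠀⠀⠿⠿⠿⠿⠿⠿⠂⠂
⠀⠀⠀⠀⠀⠀⠀⠿⠿⠂⠂
⠀⠀⠀⠀⠀⠀⠀⠿⠿⠿⠿
⠀⠀⠀⠀⠀⠀⠀⠿⠿⠿⠿

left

⠿⠿⠿⠿⠿⠿⠿⠿⠿⠿⠿
⠿⠿⠿⠿⠿⠿⠿⠿⠿⠿⠿
⠀⠀⠀⠀⠀⠀⠀⠀⠀⠀⠀
⠀⠀⠀⠿⠿⠿⠿⠿⠿⠿⠿
⠀⠀⠀⠿⠿⠿⠿⠿⠿⠿⠿
⠀⠀⠀⠂⠂⣾⠂⠂⠂⠂⠂
⠀⠀⠀⠿⠿⠿⠿⠿⠿⠿⠂
⠀⠀⠀⠿⠿⠿⠿⠿⠿⠿⠂
⠀⠀⠀⠀⠀⠀⠀⠀⠿⠿⠂
⠀⠀⠀⠀⠀⠀⠀⠀⠿⠿⠿
⠀⠀⠀⠀⠀⠀⠀⠀⠿⠿⠿

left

⠿⠿⠿⠿⠿⠿⠿⠿⠿⠿⠿
⠿⠿⠿⠿⠿⠿⠿⠿⠿⠿⠿
⠀⠀⠀⠀⠀⠀⠀⠀⠀⠀⠀
⠀⠀⠀⠿⠿⠿⠿⠿⠿⠿⠿
⠀⠀⠀⠿⠿⠿⠿⠿⠿⠿⠿
⠀⠀⠀⠂⠂⣾⠂⠂⠂⠂⠂
⠀⠀⠀⠿⠿⠿⠿⠿⠿⠿⠿
⠀⠀⠀⠿⠿⠿⠿⠿⠿⠿⠿
⠀⠀⠀⠀⠀⠀⠀⠀⠀⠿⠿
⠀⠀⠀⠀⠀⠀⠀⠀⠀⠿⠿
⠀⠀⠀⠀⠀⠀⠀⠀⠀⠿⠿

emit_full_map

⠿⠿⠿⠿⠿⠿⠿⠿⠿⠿⠿⠀⠀
⠿⠿⠿⠿⠿⠿⠿⠿⠿⠿⠿⠀⠀
⠂⠂⣾⠂⠂⠂⠂⠂⠂⠂⠂⠀⠀
⠿⠿⠿⠿⠿⠿⠿⠿⠂⠛⠛⠂⠿
⠿⠿⠿⠿⠿⠿⠿⠿⠂⠂⠂⠂⠿
⠀⠀⠀⠀⠀⠀⠿⠿⠂⠂⠂⠶⠿
⠀⠀⠀⠀⠀⠀⠿⠿⠿⠿⠂⠿⠿
⠀⠀⠀⠀⠀⠀⠿⠿⠿⠿⠂⠿⠿
⠀⠀⠀⠀⠀⠀⠀⠀⠿⠿⠂⠿⠿
⠀⠀⠀⠀⠀⠀⠀⠿⠿⠿⠂⠿⠿
⠀⠀⠀⠀⠀⠀⠀⠿⠿⠿⠂⠿⠿
⠀⠀⠀⠀⠀⠀⠀⠂⠂⠂⠂⠿⠿
⠀⠀⠀⠀⠀⠀⠀⠂⠂⠂⠂⠿⠿
⠀⠀⠀⠀⠀⠀⠀⠂⠂⠂⠂⠿⠿


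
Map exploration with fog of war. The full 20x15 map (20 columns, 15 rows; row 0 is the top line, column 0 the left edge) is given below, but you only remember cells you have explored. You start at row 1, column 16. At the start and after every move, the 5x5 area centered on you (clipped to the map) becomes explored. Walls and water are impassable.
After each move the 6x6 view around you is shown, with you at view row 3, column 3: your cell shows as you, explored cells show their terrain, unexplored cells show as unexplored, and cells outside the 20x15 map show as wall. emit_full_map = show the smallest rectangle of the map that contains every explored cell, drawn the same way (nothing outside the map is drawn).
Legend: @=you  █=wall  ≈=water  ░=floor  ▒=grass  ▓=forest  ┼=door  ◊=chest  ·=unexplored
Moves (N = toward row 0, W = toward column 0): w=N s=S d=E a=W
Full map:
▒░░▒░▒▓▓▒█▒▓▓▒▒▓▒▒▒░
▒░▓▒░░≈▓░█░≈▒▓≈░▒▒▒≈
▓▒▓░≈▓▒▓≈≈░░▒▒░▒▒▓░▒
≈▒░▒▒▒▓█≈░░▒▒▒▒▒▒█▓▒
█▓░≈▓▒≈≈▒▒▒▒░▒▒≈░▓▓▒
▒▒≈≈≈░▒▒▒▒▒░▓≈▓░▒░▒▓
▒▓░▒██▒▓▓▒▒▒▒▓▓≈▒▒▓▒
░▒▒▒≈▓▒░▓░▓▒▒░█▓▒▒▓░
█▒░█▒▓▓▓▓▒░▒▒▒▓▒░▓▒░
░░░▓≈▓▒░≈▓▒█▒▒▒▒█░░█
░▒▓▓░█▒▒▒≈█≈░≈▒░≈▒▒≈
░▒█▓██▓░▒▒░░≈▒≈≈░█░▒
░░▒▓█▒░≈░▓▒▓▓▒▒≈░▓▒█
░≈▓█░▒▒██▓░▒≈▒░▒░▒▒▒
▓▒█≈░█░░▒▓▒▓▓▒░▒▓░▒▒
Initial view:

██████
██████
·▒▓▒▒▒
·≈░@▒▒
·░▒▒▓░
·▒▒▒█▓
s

██████
·▒▓▒▒▒
·≈░▒▒▒
·░▒@▓░
·▒▒▒█▓
·▒≈░▓▓

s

·▒▓▒▒▒
·≈░▒▒▒
·░▒▒▓░
·▒▒@█▓
·▒≈░▓▓
·▓░▒░▒

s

·≈░▒▒▒
·░▒▒▓░
·▒▒▒█▓
·▒≈@▓▓
·▓░▒░▒
·▓≈▒▒▓

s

·░▒▒▓░
·▒▒▒█▓
·▒≈░▓▓
·▓░@░▒
·▓≈▒▒▓
·█▓▒▒▓

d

░▒▒▓░·
▒▒▒█▓▒
▒≈░▓▓▒
▓░▒@▒▓
▓≈▒▒▓▒
█▓▒▒▓░

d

▒▒▓░·█
▒▒█▓▒█
≈░▓▓▒█
░▒░@▓█
≈▒▒▓▒█
▓▒▒▓░█

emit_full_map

▒▓▒▒▒·
≈░▒▒▒·
░▒▒▓░·
▒▒▒█▓▒
▒≈░▓▓▒
▓░▒░@▓
▓≈▒▒▓▒
█▓▒▒▓░

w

░▒▒▒·█
▒▒▓░▒█
▒▒█▓▒█
≈░▓@▒█
░▒░▒▓█
≈▒▒▓▒█

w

▓▒▒▒·█
░▒▒▒≈█
▒▒▓░▒█
▒▒█@▒█
≈░▓▓▒█
░▒░▒▓█

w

██████
▓▒▒▒░█
░▒▒▒≈█
▒▒▓@▒█
▒▒█▓▒█
≈░▓▓▒█

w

██████
██████
▓▒▒▒░█
░▒▒@≈█
▒▒▓░▒█
▒▒█▓▒█

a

██████
██████
▒▓▒▒▒░
≈░▒@▒≈
░▒▒▓░▒
▒▒▒█▓▒

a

██████
██████
·▒▓▒▒▒
·≈░@▒▒
·░▒▒▓░
·▒▒▒█▓

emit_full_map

▒▓▒▒▒░
≈░@▒▒≈
░▒▒▓░▒
▒▒▒█▓▒
▒≈░▓▓▒
▓░▒░▒▓
▓≈▒▒▓▒
█▓▒▒▓░


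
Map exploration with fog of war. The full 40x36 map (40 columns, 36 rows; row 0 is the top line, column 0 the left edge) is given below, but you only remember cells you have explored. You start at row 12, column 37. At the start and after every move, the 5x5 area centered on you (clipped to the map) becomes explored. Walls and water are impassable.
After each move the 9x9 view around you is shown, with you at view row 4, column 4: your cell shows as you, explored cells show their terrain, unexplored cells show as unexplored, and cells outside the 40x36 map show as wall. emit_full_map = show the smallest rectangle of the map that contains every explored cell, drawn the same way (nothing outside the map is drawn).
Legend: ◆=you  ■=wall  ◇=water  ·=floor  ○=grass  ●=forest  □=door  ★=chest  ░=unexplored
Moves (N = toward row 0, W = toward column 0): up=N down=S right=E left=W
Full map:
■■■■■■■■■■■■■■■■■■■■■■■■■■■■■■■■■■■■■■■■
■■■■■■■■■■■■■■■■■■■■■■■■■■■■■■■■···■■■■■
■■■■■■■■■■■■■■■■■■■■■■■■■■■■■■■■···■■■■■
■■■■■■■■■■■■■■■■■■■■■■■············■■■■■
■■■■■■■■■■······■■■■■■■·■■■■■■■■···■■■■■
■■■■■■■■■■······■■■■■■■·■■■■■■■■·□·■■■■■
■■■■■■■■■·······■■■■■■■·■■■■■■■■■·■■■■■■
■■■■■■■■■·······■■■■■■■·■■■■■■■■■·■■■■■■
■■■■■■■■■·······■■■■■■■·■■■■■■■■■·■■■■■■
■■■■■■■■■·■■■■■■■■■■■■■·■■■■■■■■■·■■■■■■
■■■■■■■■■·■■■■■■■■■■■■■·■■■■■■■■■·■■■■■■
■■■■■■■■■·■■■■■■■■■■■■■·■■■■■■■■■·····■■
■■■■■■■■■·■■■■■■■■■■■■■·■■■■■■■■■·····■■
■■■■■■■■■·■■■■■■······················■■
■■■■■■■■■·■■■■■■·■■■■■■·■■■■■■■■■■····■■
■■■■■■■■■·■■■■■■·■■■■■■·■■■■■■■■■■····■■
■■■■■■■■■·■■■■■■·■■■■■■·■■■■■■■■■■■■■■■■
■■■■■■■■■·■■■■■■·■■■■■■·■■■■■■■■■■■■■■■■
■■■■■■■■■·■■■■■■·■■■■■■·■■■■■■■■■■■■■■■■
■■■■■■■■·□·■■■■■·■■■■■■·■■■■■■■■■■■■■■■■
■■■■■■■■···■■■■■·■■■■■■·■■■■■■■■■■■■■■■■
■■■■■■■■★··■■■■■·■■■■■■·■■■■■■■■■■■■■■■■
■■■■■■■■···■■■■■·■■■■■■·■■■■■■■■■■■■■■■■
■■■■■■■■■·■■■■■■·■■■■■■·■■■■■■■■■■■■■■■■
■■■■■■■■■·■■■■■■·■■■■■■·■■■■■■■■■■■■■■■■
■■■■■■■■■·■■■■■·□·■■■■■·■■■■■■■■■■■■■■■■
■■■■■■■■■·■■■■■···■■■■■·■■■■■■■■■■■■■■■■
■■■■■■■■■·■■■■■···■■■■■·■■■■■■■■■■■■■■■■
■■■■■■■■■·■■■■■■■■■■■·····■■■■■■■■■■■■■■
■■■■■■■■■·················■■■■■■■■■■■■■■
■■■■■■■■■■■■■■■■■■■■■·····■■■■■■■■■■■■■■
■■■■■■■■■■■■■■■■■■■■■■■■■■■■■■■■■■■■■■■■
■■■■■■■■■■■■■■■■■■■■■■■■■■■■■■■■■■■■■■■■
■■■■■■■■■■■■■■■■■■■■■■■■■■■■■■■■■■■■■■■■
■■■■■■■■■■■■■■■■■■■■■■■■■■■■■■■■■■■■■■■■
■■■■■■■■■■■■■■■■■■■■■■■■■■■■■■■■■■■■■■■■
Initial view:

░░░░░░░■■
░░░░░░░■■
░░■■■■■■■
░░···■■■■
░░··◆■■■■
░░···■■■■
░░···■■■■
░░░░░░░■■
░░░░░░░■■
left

░░░░░░░░■
░░░░░░░░■
░░■■■■■■■
░░····■■■
░░··◆·■■■
░░····■■■
░░····■■■
░░░░░░░░■
░░░░░░░░■

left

░░░░░░░░░
░░░░░░░░░
░░·■■■■■■
░░·····■■
░░··◆··■■
░░·····■■
░░■····■■
░░░░░░░░░
░░░░░░░░░

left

░░░░░░░░░
░░░░░░░░░
░░■·■■■■■
░░■·····■
░░■·◆···■
░░······■
░░■■····■
░░░░░░░░░
░░░░░░░░░

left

░░░░░░░░░
░░░░░░░░░
░░■■·■■■■
░░■■·····
░░■■◆····
░░·······
░░■■■····
░░░░░░░░░
░░░░░░░░░

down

░░░░░░░░░
░░■■·■■■■
░░■■·····
░░■■·····
░░··◆····
░░■■■····
░░■■■··░░
░░░░░░░░░
░░░░░░░░░

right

░░░░░░░░░
░■■·■■■■■
░■■·····■
░■■·····■
░···◆···■
░■■■····■
░■■■···░░
░░░░░░░░░
░░░░░░░░░

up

░░░░░░░░░
░░░░░░░░░
░■■·■■■■■
░■■·····■
░■■·◆···■
░·······■
░■■■····■
░■■■···░░
░░░░░░░░░

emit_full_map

■■·■■■■■■
■■·····■■
■■·◆···■■
·······■■
■■■····■■
■■■···░░░

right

░░░░░░░░░
░░░░░░░░░
■■·■■■■■■
■■·····■■
■■··◆··■■
·······■■
■■■····■■
■■■···░░░
░░░░░░░░░

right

░░░░░░░░■
░░░░░░░░■
■·■■■■■■■
■·····■■■
■···◆·■■■
······■■■
■■····■■■
■■···░░░■
░░░░░░░░■

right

░░░░░░░■■
░░░░░░░■■
·■■■■■■■■
·····■■■■
····◆■■■■
·····■■■■
■····■■■■
■···░░░■■
░░░░░░░■■

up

░░░░░░░■■
░░░░░░░■■
░░■■■■■■■
·■■■■■■■■
····◆■■■■
·····■■■■
·····■■■■
■····■■■■
■···░░░■■

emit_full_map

░░░░■■■■■
■■·■■■■■■
■■····◆■■
■■·····■■
·······■■
■■■····■■
■■■···░░░

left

░░░░░░░░■
░░░░░░░░■
░░■■■■■■■
■·■■■■■■■
■···◆·■■■
■·····■■■
······■■■
■■····■■■
■■···░░░■

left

░░░░░░░░░
░░░░░░░░░
░░·■■■■■■
■■·■■■■■■
■■··◆··■■
■■·····■■
·······■■
■■■····■■
■■■···░░░

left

░░░░░░░░░
░░░░░░░░░
░░■·■■■■■
░■■·■■■■■
░■■·◆···■
░■■·····■
░·······■
░■■■····■
░■■■···░░

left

░░░░░░░░░
░░░░░░░░░
░░■■·■■■■
░░■■·■■■■
░░■■◆····
░░■■·····
░░·······
░░■■■····
░░■■■···░

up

░░░░░░░░░
░░░░░░░░░
░░■■·■■░░
░░■■·■■■■
░░■■◆■■■■
░░■■·····
░░■■·····
░░·······
░░■■■····

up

░░░░░░░░░
░░░░░░░░░
░░■■·■■░░
░░■■·■■░░
░░■■◆■■■■
░░■■·■■■■
░░■■·····
░░■■·····
░░·······

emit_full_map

■■·■■░░░░
■■·■■░░░░
■■◆■■■■■■
■■·■■■■■■
■■·····■■
■■·····■■
·······■■
■■■····■■
■■■···░░░

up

░░░░░░░░░
░░░░░░░░░
░░■■·■■░░
░░■■·■■░░
░░■■◆■■░░
░░■■·■■■■
░░■■·■■■■
░░■■·····
░░■■·····

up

░░░░░░░░░
░░░░░░░░░
░░■·□·■░░
░░■■·■■░░
░░■■◆■■░░
░░■■·■■░░
░░■■·■■■■
░░■■·■■■■
░░■■·····

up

░░░░░░░░░
░░░░░░░░░
░░■···■░░
░░■·□·■░░
░░■■◆■■░░
░░■■·■■░░
░░■■·■■░░
░░■■·■■■■
░░■■·■■■■

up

░░░░░░░░░
░░░░░░░░░
░░····■░░
░░■···■░░
░░■·◆·■░░
░░■■·■■░░
░░■■·■■░░
░░■■·■■░░
░░■■·■■■■

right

░░░░░░░░░
░░░░░░░░░
░····■■░░
░■···■■░░
░■·□◆■■░░
░■■·■■■░░
░■■·■■■░░
░■■·■■░░░
░■■·■■■■■

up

░░░░░░░░░
░░░░░░░░░
░░···■■░░
░····■■░░
░■··◆■■░░
░■·□·■■░░
░■■·■■■░░
░■■·■■■░░
░■■·■■░░░

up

■■■■■■■■■
░░░░░░░░░
░░···■■░░
░░···■■░░
░···◆■■░░
░■···■■░░
░■·□·■■░░
░■■·■■■░░
░■■·■■■░░

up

■■■■■■■■■
■■■■■■■■■
░░■■■■■░░
░░···■■░░
░░··◆■■░░
░····■■░░
░■···■■░░
░■·□·■■░░
░■■·■■■░░

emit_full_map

░■■■■■░░░
░···■■░░░
░··◆■■░░░
····■■░░░
■···■■░░░
■·□·■■░░░
■■·■■■░░░
■■·■■■░░░
■■·■■░░░░
■■·■■■■■■
■■·■■■■■■
■■·····■■
■■·····■■
·······■■
■■■····■■
■■■···░░░

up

■■■■■■■■■
■■■■■■■■■
■■■■■■■■■
░░■■■■■░░
░░··◆■■░░
░░···■■░░
░····■■░░
░■···■■░░
░■·□·■■░░

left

■■■■■■■■■
■■■■■■■■■
■■■■■■■■■
░░■■■■■■░
░░■·◆·■■░
░░■···■■░
░░····■■░
░░■···■■░
░░■·□·■■░

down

■■■■■■■■■
■■■■■■■■■
░░■■■■■■░
░░■···■■░
░░■·◆·■■░
░░····■■░
░░■···■■░
░░■·□·■■░
░░■■·■■■░

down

■■■■■■■■■
░░■■■■■■░
░░■···■■░
░░■···■■░
░░··◆·■■░
░░■···■■░
░░■·□·■■░
░░■■·■■■░
░░■■·■■■░

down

░░■■■■■■░
░░■···■■░
░░■···■■░
░░····■■░
░░■·◆·■■░
░░■·□·■■░
░░■■·■■■░
░░■■·■■■░
░░■■·■■░░

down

░░■···■■░
░░■···■■░
░░····■■░
░░■···■■░
░░■·◆·■■░
░░■■·■■■░
░░■■·■■■░
░░■■·■■░░
░░■■·■■■■

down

░░■···■■░
░░····■■░
░░■···■■░
░░■·□·■■░
░░■■◆■■■░
░░■■·■■■░
░░■■·■■░░
░░■■·■■■■
░░■■·■■■■

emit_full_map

■■■■■■░░░
■···■■░░░
■···■■░░░
····■■░░░
■···■■░░░
■·□·■■░░░
■■◆■■■░░░
■■·■■■░░░
■■·■■░░░░
■■·■■■■■■
■■·■■■■■■
■■·····■■
■■·····■■
·······■■
■■■····■■
■■■···░░░

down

░░····■■░
░░■···■■░
░░■·□·■■░
░░■■·■■■░
░░■■◆■■■░
░░■■·■■░░
░░■■·■■■■
░░■■·■■■■
░░■■·····

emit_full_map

■■■■■■░░░
■···■■░░░
■···■■░░░
····■■░░░
■···■■░░░
■·□·■■░░░
■■·■■■░░░
■■◆■■■░░░
■■·■■░░░░
■■·■■■■■■
■■·■■■■■■
■■·····■■
■■·····■■
·······■■
■■■····■■
■■■···░░░


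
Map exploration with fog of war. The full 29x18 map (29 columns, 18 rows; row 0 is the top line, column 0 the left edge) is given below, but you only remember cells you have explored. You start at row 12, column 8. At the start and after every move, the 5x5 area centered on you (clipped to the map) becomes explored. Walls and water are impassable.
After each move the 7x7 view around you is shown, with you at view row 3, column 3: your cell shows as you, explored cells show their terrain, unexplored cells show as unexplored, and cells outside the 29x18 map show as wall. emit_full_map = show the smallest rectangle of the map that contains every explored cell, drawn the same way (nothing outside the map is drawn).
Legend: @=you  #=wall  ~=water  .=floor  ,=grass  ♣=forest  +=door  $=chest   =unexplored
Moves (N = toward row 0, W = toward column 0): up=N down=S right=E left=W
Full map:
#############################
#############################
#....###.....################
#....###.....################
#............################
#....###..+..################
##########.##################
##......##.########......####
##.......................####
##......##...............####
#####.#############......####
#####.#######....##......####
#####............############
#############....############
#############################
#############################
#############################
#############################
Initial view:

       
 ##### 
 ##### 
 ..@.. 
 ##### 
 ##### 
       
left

       
 .#####
 .#####
 ..@...
 ######
 ######
       

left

       
 #.####
 #.####
 #.@...
 ######
 ######
       

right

       
#.#####
#.#####
#..@...
#######
#######
       

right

       
.##### 
.##### 
...@.. 
###### 
###### 
       

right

       
###### 
###### 
...@.. 
###### 
###### 
       

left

       
.######
.######
...@...
#######
#######
       

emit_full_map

#.######
#.######
#...@...
########
########

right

       
###### 
###### 
...@.. 
###### 
###### 
       


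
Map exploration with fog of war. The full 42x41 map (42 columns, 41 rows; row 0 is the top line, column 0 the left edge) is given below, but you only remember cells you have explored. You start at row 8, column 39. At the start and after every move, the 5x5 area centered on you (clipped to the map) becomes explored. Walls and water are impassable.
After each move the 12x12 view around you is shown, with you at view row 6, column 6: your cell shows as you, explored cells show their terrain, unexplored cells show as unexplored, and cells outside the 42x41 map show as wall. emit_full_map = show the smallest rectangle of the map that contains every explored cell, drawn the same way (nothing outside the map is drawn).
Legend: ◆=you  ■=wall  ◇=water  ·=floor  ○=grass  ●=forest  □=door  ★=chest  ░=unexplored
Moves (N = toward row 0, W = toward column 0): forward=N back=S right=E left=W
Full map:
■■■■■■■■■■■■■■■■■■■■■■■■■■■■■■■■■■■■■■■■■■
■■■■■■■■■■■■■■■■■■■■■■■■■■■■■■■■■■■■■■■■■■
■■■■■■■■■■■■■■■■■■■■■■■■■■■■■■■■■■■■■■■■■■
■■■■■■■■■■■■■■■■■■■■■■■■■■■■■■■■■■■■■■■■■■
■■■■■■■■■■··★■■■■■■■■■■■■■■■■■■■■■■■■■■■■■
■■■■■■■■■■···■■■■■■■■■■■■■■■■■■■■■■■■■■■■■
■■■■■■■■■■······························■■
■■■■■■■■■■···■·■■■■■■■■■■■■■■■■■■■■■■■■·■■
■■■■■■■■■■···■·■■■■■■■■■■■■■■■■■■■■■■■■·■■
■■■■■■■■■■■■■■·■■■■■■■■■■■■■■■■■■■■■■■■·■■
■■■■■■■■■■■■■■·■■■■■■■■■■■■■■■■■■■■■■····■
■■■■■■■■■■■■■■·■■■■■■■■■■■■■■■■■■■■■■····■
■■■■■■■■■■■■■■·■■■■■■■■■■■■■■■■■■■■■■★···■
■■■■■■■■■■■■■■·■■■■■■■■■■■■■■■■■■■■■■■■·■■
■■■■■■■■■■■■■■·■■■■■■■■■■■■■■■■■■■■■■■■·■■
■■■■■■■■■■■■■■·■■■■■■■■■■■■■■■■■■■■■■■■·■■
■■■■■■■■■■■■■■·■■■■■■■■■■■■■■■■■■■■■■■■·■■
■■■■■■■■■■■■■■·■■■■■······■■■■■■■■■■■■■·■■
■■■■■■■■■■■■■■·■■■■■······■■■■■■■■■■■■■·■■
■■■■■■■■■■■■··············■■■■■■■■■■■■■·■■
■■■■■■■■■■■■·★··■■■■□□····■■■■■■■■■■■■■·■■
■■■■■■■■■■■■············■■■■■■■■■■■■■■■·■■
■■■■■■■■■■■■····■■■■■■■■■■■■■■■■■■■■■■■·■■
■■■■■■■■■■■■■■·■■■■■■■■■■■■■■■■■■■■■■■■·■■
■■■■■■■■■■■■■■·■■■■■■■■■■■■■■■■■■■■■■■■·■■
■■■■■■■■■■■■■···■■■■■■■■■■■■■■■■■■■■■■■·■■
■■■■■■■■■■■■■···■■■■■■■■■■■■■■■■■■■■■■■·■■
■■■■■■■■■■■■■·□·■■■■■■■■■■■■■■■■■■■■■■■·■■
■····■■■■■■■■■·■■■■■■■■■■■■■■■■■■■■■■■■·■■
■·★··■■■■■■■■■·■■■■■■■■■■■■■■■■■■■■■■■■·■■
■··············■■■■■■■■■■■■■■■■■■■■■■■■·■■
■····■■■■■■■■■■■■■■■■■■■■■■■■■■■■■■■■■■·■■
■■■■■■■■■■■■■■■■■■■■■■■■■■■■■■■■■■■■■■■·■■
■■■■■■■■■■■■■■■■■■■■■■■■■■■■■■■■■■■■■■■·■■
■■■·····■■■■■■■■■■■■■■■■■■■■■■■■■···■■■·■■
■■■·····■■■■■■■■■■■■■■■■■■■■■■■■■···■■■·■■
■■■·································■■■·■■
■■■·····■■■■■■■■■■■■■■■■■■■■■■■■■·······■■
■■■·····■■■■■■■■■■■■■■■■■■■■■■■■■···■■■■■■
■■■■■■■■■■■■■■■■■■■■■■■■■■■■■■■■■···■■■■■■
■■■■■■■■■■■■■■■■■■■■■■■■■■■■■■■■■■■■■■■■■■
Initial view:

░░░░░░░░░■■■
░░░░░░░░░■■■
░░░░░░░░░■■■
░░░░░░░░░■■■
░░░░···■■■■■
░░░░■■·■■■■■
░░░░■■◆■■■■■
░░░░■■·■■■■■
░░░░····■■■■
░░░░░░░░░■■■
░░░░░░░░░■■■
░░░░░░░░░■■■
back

░░░░░░░░░■■■
░░░░░░░░░■■■
░░░░░░░░░■■■
░░░░···■■■■■
░░░░■■·■■■■■
░░░░■■·■■■■■
░░░░■■◆■■■■■
░░░░····■■■■
░░░░····■■■■
░░░░░░░░░■■■
░░░░░░░░░■■■
░░░░░░░░░■■■

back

░░░░░░░░░■■■
░░░░░░░░░■■■
░░░░···■■■■■
░░░░■■·■■■■■
░░░░■■·■■■■■
░░░░■■·■■■■■
░░░░··◆·■■■■
░░░░····■■■■
░░░░★···■■■■
░░░░░░░░░■■■
░░░░░░░░░■■■
░░░░░░░░░■■■

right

░░░░░░░░■■■■
░░░░░░░░■■■■
░░░···■■■■■■
░░░■■·■■■■■■
░░░■■·■■■■■■
░░░■■·■■■■■■
░░░···◆■■■■■
░░░····■■■■■
░░░★···■■■■■
░░░░░░░░■■■■
░░░░░░░░■■■■
░░░░░░░░■■■■

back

░░░░░░░░■■■■
░░░···■■■■■■
░░░■■·■■■■■■
░░░■■·■■■■■■
░░░■■·■■■■■■
░░░····■■■■■
░░░···◆■■■■■
░░░★···■■■■■
░░░░■·■■■■■■
░░░░░░░░■■■■
░░░░░░░░■■■■
░░░░░░░░■■■■

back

░░░···■■■■■■
░░░■■·■■■■■■
░░░■■·■■■■■■
░░░■■·■■■■■■
░░░····■■■■■
░░░····■■■■■
░░░★··◆■■■■■
░░░░■·■■■■■■
░░░░■·■■■■■■
░░░░░░░░■■■■
░░░░░░░░■■■■
░░░░░░░░■■■■

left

░░░░···■■■■■
░░░░■■·■■■■■
░░░░■■·■■■■■
░░░░■■·■■■■■
░░░░····■■■■
░░░░····■■■■
░░░░★·◆·■■■■
░░░░■■·■■■■■
░░░░■■·■■■■■
░░░░░░░░░■■■
░░░░░░░░░■■■
░░░░░░░░░■■■

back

░░░░■■·■■■■■
░░░░■■·■■■■■
░░░░■■·■■■■■
░░░░····■■■■
░░░░····■■■■
░░░░★···■■■■
░░░░■■◆■■■■■
░░░░■■·■■■■■
░░░░■■·■■■■■
░░░░░░░░░■■■
░░░░░░░░░■■■
░░░░░░░░░■■■

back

░░░░■■·■■■■■
░░░░■■·■■■■■
░░░░····■■■■
░░░░····■■■■
░░░░★···■■■■
░░░░■■·■■■■■
░░░░■■◆■■■■■
░░░░■■·■■■■■
░░░░■■·■■■■■
░░░░░░░░░■■■
░░░░░░░░░■■■
░░░░░░░░░■■■

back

░░░░■■·■■■■■
░░░░····■■■■
░░░░····■■■■
░░░░★···■■■■
░░░░■■·■■■■■
░░░░■■·■■■■■
░░░░■■◆■■■■■
░░░░■■·■■■■■
░░░░■■·■■■■■
░░░░░░░░░■■■
░░░░░░░░░■■■
░░░░░░░░░■■■

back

░░░░····■■■■
░░░░····■■■■
░░░░★···■■■■
░░░░■■·■■■■■
░░░░■■·■■■■■
░░░░■■·■■■■■
░░░░■■◆■■■■■
░░░░■■·■■■■■
░░░░■■·■■■■■
░░░░░░░░░■■■
░░░░░░░░░■■■
░░░░░░░░░■■■

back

░░░░····■■■■
░░░░★···■■■■
░░░░■■·■■■■■
░░░░■■·■■■■■
░░░░■■·■■■■■
░░░░■■·■■■■■
░░░░■■◆■■■■■
░░░░■■·■■■■■
░░░░■■·■■■■■
░░░░░░░░░■■■
░░░░░░░░░■■■
░░░░░░░░░■■■

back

░░░░★···■■■■
░░░░■■·■■■■■
░░░░■■·■■■■■
░░░░■■·■■■■■
░░░░■■·■■■■■
░░░░■■·■■■■■
░░░░■■◆■■■■■
░░░░■■·■■■■■
░░░░■■·■■■■■
░░░░░░░░░■■■
░░░░░░░░░■■■
░░░░░░░░░■■■

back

░░░░■■·■■■■■
░░░░■■·■■■■■
░░░░■■·■■■■■
░░░░■■·■■■■■
░░░░■■·■■■■■
░░░░■■·■■■■■
░░░░■■◆■■■■■
░░░░■■·■■■■■
░░░░■■·■■■■■
░░░░░░░░░■■■
░░░░░░░░░■■■
░░░░░░░░░■■■

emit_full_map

···■■
■■·■■
■■·■■
■■·■■
····■
····■
★···■
■■·■■
■■·■■
■■·■■
■■·■■
■■·■■
■■·■■
■■◆■■
■■·■■
■■·■■

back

░░░░■■·■■■■■
░░░░■■·■■■■■
░░░░■■·■■■■■
░░░░■■·■■■■■
░░░░■■·■■■■■
░░░░■■·■■■■■
░░░░■■◆■■■■■
░░░░■■·■■■■■
░░░░■■·■■■■■
░░░░░░░░░■■■
░░░░░░░░░■■■
░░░░░░░░░■■■

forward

░░░░■■·■■■■■
░░░░■■·■■■■■
░░░░■■·■■■■■
░░░░■■·■■■■■
░░░░■■·■■■■■
░░░░■■·■■■■■
░░░░■■◆■■■■■
░░░░■■·■■■■■
░░░░■■·■■■■■
░░░░■■·■■■■■
░░░░░░░░░■■■
░░░░░░░░░■■■

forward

░░░░★···■■■■
░░░░■■·■■■■■
░░░░■■·■■■■■
░░░░■■·■■■■■
░░░░■■·■■■■■
░░░░■■·■■■■■
░░░░■■◆■■■■■
░░░░■■·■■■■■
░░░░■■·■■■■■
░░░░■■·■■■■■
░░░░■■·■■■■■
░░░░░░░░░■■■

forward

░░░░····■■■■
░░░░★···■■■■
░░░░■■·■■■■■
░░░░■■·■■■■■
░░░░■■·■■■■■
░░░░■■·■■■■■
░░░░■■◆■■■■■
░░░░■■·■■■■■
░░░░■■·■■■■■
░░░░■■·■■■■■
░░░░■■·■■■■■
░░░░■■·■■■■■

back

░░░░★···■■■■
░░░░■■·■■■■■
░░░░■■·■■■■■
░░░░■■·■■■■■
░░░░■■·■■■■■
░░░░■■·■■■■■
░░░░■■◆■■■■■
░░░░■■·■■■■■
░░░░■■·■■■■■
░░░░■■·■■■■■
░░░░■■·■■■■■
░░░░░░░░░■■■

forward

░░░░····■■■■
░░░░★···■■■■
░░░░■■·■■■■■
░░░░■■·■■■■■
░░░░■■·■■■■■
░░░░■■·■■■■■
░░░░■■◆■■■■■
░░░░■■·■■■■■
░░░░■■·■■■■■
░░░░■■·■■■■■
░░░░■■·■■■■■
░░░░■■·■■■■■

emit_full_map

···■■
■■·■■
■■·■■
■■·■■
····■
····■
★···■
■■·■■
■■·■■
■■·■■
■■·■■
■■◆■■
■■·■■
■■·■■
■■·■■
■■·■■
■■·■■
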